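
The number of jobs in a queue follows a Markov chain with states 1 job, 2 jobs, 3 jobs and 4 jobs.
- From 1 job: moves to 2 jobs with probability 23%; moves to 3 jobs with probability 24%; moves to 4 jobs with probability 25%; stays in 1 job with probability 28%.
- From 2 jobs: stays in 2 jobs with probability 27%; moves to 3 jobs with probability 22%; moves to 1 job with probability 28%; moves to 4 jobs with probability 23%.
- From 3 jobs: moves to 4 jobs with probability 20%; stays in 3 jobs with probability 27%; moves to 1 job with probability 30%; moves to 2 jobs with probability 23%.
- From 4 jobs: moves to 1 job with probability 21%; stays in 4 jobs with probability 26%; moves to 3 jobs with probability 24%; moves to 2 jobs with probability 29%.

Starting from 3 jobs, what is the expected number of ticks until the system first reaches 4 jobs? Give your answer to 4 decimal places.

Let t(s) be the expected number of ticks to first reach 4 jobs from state s, with t(4 jobs) = 0. Conditioning on the first tick:
t(1 job) = 1 + 0.28·t(1 job) + 0.23·t(2 jobs) + 0.24·t(3 jobs)
t(2 jobs) = 1 + 0.28·t(1 job) + 0.27·t(2 jobs) + 0.22·t(3 jobs)
t(3 jobs) = 1 + 0.3·t(1 job) + 0.23·t(2 jobs) + 0.27·t(3 jobs)
Solving: t(1 job) = 4.2903, t(2 jobs) = 4.3751, t(3 jobs) = 4.5114.
Expected ticks from 3 jobs to 4 jobs: 4.5114.

4.5114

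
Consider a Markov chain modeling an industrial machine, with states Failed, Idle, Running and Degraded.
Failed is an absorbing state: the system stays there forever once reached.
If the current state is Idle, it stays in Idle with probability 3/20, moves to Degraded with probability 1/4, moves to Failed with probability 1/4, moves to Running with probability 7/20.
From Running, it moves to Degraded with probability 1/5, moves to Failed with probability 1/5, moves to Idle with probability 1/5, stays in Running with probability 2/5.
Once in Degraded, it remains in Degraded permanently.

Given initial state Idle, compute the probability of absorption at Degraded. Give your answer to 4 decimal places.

0.5000

Let h(s) be the probability of absorption at Degraded starting from transient state s. Then h(Degraded) = 1 and h(Failed) = 0. By first-step analysis:
h(Idle) = 0.25·0 + 0.15·h(Idle) + 0.35·h(Running) + 0.25·1
h(Running) = 0.2·0 + 0.2·h(Idle) + 0.4·h(Running) + 0.2·1
Solving: h(Idle) = 0.5000, h(Running) = 0.5000.
Starting from Idle, the probability is 0.5000.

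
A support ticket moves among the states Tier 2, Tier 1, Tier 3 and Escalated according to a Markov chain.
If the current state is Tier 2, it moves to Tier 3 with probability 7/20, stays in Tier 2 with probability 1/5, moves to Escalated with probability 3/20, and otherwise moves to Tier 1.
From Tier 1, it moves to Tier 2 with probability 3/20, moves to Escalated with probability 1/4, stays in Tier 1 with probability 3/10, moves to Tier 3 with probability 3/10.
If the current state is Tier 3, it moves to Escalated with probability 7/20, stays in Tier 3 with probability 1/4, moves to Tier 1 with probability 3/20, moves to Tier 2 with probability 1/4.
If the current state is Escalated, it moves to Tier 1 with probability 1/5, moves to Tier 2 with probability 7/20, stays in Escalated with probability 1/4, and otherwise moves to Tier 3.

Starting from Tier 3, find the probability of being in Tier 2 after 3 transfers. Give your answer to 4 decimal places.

0.2394

Propagate the distribution vector 3 transfers from Tier 3.
After 0 transfers: (0.0000, 0.0000, 1.0000, 0.0000)
After 1 transfer: (0.2500, 0.1500, 0.2500, 0.3500)
After 2 transfers: (0.2575, 0.2275, 0.2650, 0.2500)
After 3 transfers: (0.2394, 0.2353, 0.2746, 0.2508)
P(in Tier 2 after 3 transfers) = 0.2394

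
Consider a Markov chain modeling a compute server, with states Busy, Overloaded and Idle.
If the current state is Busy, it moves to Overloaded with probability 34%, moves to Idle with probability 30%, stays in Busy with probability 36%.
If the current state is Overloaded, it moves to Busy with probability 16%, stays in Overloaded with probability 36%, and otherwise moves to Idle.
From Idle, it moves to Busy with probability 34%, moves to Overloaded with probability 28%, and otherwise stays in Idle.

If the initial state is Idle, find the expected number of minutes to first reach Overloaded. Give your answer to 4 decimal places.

Let t(s) be the expected number of minutes to first reach Overloaded from state s, with t(Overloaded) = 0. Conditioning on the first minute:
t(Busy) = 1 + 0.36·t(Busy) + 0.3·t(Idle)
t(Idle) = 1 + 0.34·t(Busy) + 0.38·t(Idle)
Solving: t(Busy) = 3.1208, t(Idle) = 3.3243.
Expected minutes from Idle to Overloaded: 3.3243.

3.3243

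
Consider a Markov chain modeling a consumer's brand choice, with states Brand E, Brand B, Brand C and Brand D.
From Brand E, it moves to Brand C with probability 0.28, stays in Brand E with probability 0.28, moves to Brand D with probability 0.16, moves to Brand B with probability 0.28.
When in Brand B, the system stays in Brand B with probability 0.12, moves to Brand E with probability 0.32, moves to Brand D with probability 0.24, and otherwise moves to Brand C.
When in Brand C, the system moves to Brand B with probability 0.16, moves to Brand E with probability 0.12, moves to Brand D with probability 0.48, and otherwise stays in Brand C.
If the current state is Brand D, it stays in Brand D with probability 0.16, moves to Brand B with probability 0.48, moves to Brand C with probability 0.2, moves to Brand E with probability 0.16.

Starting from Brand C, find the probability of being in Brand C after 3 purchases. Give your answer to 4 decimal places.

Propagate the distribution vector 3 purchases from Brand C.
After 0 purchases: (0.0000, 0.0000, 1.0000, 0.0000)
After 1 purchase: (0.1200, 0.1600, 0.2400, 0.4800)
After 2 purchases: (0.1904, 0.3216, 0.2384, 0.2496)
After 3 purchases: (0.2248, 0.2499, 0.2634, 0.2620)
P(in Brand C after 3 purchases) = 0.2634

0.2634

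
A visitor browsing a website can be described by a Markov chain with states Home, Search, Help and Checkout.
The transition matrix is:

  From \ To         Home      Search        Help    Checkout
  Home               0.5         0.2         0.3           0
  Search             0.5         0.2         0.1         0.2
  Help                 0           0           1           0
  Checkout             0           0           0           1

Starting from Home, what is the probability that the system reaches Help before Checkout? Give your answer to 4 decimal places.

0.8667

Let h(s) be the probability of absorption at Help starting from transient state s. Then h(Help) = 1 and h(Checkout) = 0. By first-step analysis:
h(Home) = 0.5·h(Home) + 0.2·h(Search) + 0.3·1
h(Search) = 0.5·h(Home) + 0.2·h(Search) + 0.1·1 + 0.2·0
Solving: h(Home) = 0.8667, h(Search) = 0.6667.
Starting from Home, the probability is 0.8667.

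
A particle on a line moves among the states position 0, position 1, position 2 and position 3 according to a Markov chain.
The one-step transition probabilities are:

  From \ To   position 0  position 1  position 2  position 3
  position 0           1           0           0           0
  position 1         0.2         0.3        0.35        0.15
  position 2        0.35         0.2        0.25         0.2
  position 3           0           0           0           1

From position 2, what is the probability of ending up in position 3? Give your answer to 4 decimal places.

Let h(s) be the probability of absorption at position 3 starting from transient state s. Then h(position 3) = 1 and h(position 0) = 0. By first-step analysis:
h(position 1) = 0.2·0 + 0.3·h(position 1) + 0.35·h(position 2) + 0.15·1
h(position 2) = 0.35·0 + 0.2·h(position 1) + 0.25·h(position 2) + 0.2·1
Solving: h(position 1) = 0.4011, h(position 2) = 0.3736.
Starting from position 2, the probability is 0.3736.

0.3736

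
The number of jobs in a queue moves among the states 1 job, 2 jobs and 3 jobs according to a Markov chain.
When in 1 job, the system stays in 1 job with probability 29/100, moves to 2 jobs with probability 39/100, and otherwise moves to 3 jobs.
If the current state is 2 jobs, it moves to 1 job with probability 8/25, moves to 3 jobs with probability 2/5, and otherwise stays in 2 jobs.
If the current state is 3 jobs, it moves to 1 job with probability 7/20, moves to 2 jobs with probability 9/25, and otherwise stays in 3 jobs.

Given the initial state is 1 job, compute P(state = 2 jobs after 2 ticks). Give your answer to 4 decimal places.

Sum over the intermediate state after 1 tick:
P = P(1 job→1 job)·P(1 job→2 jobs) + P(1 job→2 jobs)·P(2 jobs→2 jobs) + P(1 job→3 jobs)·P(3 jobs→2 jobs)
  = 0.29×0.39 + 0.39×0.28 + 0.32×0.36
  = 0.1131 + 0.1092 + 0.1152 = 0.3375

0.3375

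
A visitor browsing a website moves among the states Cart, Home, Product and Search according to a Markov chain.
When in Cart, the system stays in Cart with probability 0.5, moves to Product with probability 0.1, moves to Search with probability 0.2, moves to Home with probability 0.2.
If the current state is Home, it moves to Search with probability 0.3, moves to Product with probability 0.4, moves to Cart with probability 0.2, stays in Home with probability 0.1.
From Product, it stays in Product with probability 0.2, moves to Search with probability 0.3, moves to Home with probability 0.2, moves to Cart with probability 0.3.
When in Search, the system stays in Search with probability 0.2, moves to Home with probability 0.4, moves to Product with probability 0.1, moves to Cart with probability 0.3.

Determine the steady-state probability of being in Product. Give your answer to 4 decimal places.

Let the stationary distribution be π with π = πP and π_1 + π_2 + π_3 + π_4 = 1.
π_1 = 0.5·π_1 + 0.2·π_2 + 0.3·π_3 + 0.3·π_4
π_2 = 0.2·π_1 + 0.1·π_2 + 0.2·π_3 + 0.4·π_4
π_3 = 0.1·π_1 + 0.4·π_2 + 0.2·π_3 + 0.1·π_4
Solving with the normalization constraint gives π = (0.3468, 0.2257, 0.1863, 0.2412).
So the stationary probability of Product is 0.1863.

0.1863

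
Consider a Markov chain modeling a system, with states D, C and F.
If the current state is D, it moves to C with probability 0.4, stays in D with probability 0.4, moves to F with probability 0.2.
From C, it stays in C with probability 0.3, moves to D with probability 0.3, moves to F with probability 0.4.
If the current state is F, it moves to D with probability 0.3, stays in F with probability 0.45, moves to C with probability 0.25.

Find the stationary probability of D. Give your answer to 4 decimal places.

0.3333

Let the stationary distribution be π with π = πP and π_1 + π_2 + π_3 = 1.
π_1 = 0.4·π_1 + 0.3·π_2 + 0.3·π_3
π_2 = 0.4·π_1 + 0.3·π_2 + 0.25·π_3
Solving with the normalization constraint gives π = (0.3333, 0.3158, 0.3509).
So the stationary probability of D is 0.3333.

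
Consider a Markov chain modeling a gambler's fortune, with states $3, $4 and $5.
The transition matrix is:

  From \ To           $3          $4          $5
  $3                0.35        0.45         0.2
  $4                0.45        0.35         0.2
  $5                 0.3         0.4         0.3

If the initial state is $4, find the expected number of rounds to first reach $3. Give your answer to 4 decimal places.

Let t(s) be the expected number of rounds to first reach $3 from state s, with t($3) = 0. Conditioning on the first round:
t($4) = 1 + 0.35·t($4) + 0.2·t($5)
t($5) = 1 + 0.4·t($4) + 0.3·t($5)
Solving: t($4) = 2.4000, t($5) = 2.8000.
Expected rounds from $4 to $3: 2.4000.

2.4000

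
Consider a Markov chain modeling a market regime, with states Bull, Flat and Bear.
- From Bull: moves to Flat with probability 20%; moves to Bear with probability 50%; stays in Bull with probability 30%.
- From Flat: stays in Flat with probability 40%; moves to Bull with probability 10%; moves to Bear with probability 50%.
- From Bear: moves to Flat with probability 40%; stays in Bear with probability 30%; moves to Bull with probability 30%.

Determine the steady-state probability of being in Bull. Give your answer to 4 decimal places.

Let the stationary distribution be π with π = πP and π_1 + π_2 + π_3 = 1.
π_1 = 0.3·π_1 + 0.1·π_2 + 0.3·π_3
π_2 = 0.2·π_1 + 0.4·π_2 + 0.4·π_3
Solving with the normalization constraint gives π = (0.2292, 0.3542, 0.4167).
So the stationary probability of Bull is 0.2292.

0.2292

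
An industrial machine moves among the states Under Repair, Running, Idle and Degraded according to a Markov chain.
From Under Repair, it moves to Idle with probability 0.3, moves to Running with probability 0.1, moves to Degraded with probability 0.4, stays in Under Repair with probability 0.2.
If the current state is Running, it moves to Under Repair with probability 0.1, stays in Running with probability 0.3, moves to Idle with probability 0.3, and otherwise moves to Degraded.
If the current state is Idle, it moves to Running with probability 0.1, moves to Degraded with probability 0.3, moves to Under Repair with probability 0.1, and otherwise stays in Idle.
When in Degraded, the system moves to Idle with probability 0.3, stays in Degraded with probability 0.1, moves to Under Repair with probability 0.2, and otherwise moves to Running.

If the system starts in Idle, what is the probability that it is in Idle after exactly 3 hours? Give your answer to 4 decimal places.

Propagate the distribution vector 3 hours from Idle.
After 0 hours: (0.0000, 0.0000, 1.0000, 0.0000)
After 1 hour: (0.1000, 0.1000, 0.5000, 0.3000)
After 2 hours: (0.1400, 0.2100, 0.4000, 0.2500)
After 3 hours: (0.1390, 0.2170, 0.3800, 0.2640)
P(in Idle after 3 hours) = 0.3800

0.3800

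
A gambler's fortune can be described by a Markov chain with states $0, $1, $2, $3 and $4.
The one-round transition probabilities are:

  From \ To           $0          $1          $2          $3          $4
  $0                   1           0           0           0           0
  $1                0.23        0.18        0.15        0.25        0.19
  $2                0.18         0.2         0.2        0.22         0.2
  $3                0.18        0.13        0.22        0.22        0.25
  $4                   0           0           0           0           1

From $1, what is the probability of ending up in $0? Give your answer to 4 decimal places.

0.5040

Let h(s) be the probability of absorption at $0 starting from transient state s. Then h($0) = 1 and h($4) = 0. By first-step analysis:
h($1) = 0.23·1 + 0.18·h($1) + 0.15·h($2) + 0.25·h($3) + 0.19·0
h($2) = 0.18·1 + 0.2·h($1) + 0.2·h($2) + 0.22·h($3) + 0.2·0
h($3) = 0.18·1 + 0.13·h($1) + 0.22·h($2) + 0.22·h($3) + 0.25·0
Solving: h($1) = 0.5040, h($2) = 0.4744, h($3) = 0.4486.
Starting from $1, the probability is 0.5040.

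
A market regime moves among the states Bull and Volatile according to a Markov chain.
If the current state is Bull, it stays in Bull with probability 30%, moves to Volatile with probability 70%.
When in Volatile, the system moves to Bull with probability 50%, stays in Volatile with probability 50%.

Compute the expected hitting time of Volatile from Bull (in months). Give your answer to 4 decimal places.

1.4286

Let t(s) be the expected number of months to first reach Volatile from state s, with t(Volatile) = 0. Conditioning on the first month:
t(Bull) = 1 + 0.3·t(Bull)
Solving: t(Bull) = 1.4286.
Expected months from Bull to Volatile: 1.4286.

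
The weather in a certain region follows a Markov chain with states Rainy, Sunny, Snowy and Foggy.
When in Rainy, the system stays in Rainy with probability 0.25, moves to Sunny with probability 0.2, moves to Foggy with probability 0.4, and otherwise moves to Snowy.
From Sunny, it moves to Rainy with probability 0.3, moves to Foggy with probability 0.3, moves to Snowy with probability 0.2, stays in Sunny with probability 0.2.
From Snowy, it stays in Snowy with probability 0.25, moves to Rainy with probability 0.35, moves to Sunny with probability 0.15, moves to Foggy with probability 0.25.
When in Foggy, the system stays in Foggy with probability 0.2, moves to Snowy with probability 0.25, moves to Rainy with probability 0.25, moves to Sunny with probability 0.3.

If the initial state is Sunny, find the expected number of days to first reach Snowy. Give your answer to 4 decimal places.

4.9679

Let t(s) be the expected number of days to first reach Snowy from state s, with t(Snowy) = 0. Conditioning on the first day:
t(Rainy) = 1 + 0.25·t(Rainy) + 0.2·t(Sunny) + 0.4·t(Foggy)
t(Sunny) = 1 + 0.3·t(Rainy) + 0.2·t(Sunny) + 0.3·t(Foggy)
t(Foggy) = 1 + 0.25·t(Rainy) + 0.3·t(Sunny) + 0.2·t(Foggy)
Solving: t(Rainy) = 5.1820, t(Sunny) = 4.9679, t(Foggy) = 4.7323.
Expected days from Sunny to Snowy: 4.9679.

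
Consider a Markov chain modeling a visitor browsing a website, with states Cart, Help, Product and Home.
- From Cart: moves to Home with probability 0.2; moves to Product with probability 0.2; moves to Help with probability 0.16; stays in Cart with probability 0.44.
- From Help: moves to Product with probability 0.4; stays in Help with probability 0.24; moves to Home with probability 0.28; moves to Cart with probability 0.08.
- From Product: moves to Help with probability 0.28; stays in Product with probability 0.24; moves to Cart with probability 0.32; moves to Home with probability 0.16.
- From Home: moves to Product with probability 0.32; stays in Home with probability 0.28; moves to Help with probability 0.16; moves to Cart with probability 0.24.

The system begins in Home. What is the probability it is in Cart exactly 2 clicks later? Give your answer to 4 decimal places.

Propagate the distribution vector 2 clicks from Home.
After 0 clicks: (0.0000, 0.0000, 0.0000, 1.0000)
After 1 click: (0.2400, 0.1600, 0.3200, 0.2800)
After 2 clicks: (0.2880, 0.2112, 0.2784, 0.2224)
P(in Cart after 2 clicks) = 0.2880

0.2880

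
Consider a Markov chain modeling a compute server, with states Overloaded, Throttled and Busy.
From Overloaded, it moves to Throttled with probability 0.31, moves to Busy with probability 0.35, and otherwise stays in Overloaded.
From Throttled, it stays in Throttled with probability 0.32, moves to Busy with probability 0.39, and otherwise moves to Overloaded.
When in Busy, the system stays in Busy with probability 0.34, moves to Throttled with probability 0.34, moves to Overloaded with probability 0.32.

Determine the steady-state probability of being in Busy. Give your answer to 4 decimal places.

0.3594

Let the stationary distribution be π with π = πP and π_1 + π_2 + π_3 = 1.
π_1 = 0.34·π_1 + 0.29·π_2 + 0.32·π_3
π_2 = 0.31·π_1 + 0.32·π_2 + 0.34·π_3
Solving with the normalization constraint gives π = (0.3166, 0.3240, 0.3594).
So the stationary probability of Busy is 0.3594.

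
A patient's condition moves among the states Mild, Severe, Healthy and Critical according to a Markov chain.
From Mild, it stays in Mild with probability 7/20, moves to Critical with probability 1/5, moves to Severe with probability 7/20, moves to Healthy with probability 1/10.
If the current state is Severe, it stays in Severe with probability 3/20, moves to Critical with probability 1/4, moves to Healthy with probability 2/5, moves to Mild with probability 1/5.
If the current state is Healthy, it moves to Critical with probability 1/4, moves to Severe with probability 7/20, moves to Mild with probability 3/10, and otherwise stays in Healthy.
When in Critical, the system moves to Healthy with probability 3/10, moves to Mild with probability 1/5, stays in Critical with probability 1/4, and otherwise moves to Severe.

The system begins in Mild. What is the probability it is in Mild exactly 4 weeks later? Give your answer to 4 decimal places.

Propagate the distribution vector 4 weeks from Mild.
After 0 weeks: (1.0000, 0.0000, 0.0000, 0.0000)
After 1 week: (0.3500, 0.3500, 0.1000, 0.2000)
After 2 weeks: (0.2625, 0.2600, 0.2450, 0.2325)
After 3 weeks: (0.2639, 0.2748, 0.2245, 0.2369)
After 4 weeks: (0.2620, 0.2714, 0.2298, 0.2368)
P(in Mild after 4 weeks) = 0.2620

0.2620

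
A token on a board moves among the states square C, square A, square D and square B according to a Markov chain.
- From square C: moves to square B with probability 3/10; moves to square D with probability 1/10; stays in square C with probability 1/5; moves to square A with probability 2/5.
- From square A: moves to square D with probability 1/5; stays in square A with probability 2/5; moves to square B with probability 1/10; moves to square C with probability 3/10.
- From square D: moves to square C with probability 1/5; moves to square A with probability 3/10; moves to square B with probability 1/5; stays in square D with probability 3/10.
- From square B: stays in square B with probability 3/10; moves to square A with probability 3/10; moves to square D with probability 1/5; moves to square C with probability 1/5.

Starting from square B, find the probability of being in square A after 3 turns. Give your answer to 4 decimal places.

0.3580

Propagate the distribution vector 3 turns from square B.
After 0 turns: (0.0000, 0.0000, 0.0000, 1.0000)
After 1 turn: (0.2000, 0.3000, 0.2000, 0.3000)
After 2 turns: (0.2300, 0.3500, 0.2000, 0.2200)
After 3 turns: (0.2350, 0.3580, 0.1970, 0.2100)
P(in square A after 3 turns) = 0.3580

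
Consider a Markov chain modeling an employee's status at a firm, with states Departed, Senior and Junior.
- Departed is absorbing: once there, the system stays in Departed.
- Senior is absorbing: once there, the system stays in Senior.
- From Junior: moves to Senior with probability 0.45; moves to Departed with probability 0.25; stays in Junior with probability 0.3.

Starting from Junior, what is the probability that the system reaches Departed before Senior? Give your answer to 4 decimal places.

Let h(s) be the probability of absorption at Departed starting from transient state s. Then h(Departed) = 1 and h(Senior) = 0. By first-step analysis:
h(Junior) = 0.25·1 + 0.45·0 + 0.3·h(Junior)
Solving: h(Junior) = 0.3571.
Starting from Junior, the probability is 0.3571.

0.3571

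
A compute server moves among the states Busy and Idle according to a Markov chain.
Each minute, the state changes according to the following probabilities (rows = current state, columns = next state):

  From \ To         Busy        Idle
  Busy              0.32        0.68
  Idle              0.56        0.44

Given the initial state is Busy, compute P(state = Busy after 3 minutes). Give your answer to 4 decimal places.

0.4440

Propagate the distribution vector 3 minutes from Busy.
After 0 minutes: (1.0000, 0.0000)
After 1 minute: (0.3200, 0.6800)
After 2 minutes: (0.4832, 0.5168)
After 3 minutes: (0.4440, 0.5560)
P(in Busy after 3 minutes) = 0.4440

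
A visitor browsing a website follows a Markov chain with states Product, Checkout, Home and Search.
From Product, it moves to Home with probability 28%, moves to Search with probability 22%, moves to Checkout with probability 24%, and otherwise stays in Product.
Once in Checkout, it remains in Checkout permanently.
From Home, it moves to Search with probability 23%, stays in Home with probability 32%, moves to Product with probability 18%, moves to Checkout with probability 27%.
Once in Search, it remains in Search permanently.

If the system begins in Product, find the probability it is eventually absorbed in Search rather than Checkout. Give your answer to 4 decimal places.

0.4726

Let h(s) be the probability of absorption at Search starting from transient state s. Then h(Search) = 1 and h(Checkout) = 0. By first-step analysis:
h(Product) = 0.26·h(Product) + 0.24·0 + 0.28·h(Home) + 0.22·1
h(Home) = 0.18·h(Product) + 0.27·0 + 0.32·h(Home) + 0.23·1
Solving: h(Product) = 0.4726, h(Home) = 0.4633.
Starting from Product, the probability is 0.4726.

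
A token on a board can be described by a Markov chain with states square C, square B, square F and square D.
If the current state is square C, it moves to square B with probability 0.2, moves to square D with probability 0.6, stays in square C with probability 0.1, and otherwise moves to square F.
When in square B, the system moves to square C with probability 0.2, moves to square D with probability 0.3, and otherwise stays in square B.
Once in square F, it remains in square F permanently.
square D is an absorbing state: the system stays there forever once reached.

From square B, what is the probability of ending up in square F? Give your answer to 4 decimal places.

Let h(s) be the probability of absorption at square F starting from transient state s. Then h(square F) = 1 and h(square D) = 0. By first-step analysis:
h(square C) = 0.1·h(square C) + 0.2·h(square B) + 0.1·1 + 0.6·0
h(square B) = 0.2·h(square C) + 0.5·h(square B) + 0.3·0
Solving: h(square C) = 0.1220, h(square B) = 0.0488.
Starting from square B, the probability is 0.0488.

0.0488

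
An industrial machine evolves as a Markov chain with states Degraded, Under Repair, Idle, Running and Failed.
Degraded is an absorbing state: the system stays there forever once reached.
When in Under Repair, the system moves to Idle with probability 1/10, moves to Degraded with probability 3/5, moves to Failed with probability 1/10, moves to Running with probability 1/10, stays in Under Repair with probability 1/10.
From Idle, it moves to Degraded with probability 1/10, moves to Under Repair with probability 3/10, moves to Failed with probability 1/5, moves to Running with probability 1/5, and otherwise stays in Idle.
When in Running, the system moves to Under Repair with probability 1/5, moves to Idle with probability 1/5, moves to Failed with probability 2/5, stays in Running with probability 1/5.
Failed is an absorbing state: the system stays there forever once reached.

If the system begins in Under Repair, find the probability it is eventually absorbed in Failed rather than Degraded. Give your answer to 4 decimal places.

0.2449

Let h(s) be the probability of absorption at Failed starting from transient state s. Then h(Failed) = 1 and h(Degraded) = 0. By first-step analysis:
h(Under Repair) = 0.6·0 + 0.1·h(Under Repair) + 0.1·h(Idle) + 0.1·h(Running) + 0.1·1
h(Idle) = 0.1·0 + 0.3·h(Under Repair) + 0.2·h(Idle) + 0.2·h(Running) + 0.2·1
h(Running) = 0.2·h(Under Repair) + 0.2·h(Idle) + 0.2·h(Running) + 0.4·1
Solving: h(Under Repair) = 0.2449, h(Idle) = 0.5143, h(Running) = 0.6898.
Starting from Under Repair, the probability is 0.2449.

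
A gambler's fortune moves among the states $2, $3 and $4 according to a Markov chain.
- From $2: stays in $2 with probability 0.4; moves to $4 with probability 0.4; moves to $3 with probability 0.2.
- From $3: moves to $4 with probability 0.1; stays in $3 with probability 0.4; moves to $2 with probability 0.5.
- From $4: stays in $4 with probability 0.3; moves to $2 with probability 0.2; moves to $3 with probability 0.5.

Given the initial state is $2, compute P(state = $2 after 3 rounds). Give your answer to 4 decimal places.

Propagate the distribution vector 3 rounds from $2.
After 0 rounds: (1.0000, 0.0000, 0.0000)
After 1 round: (0.4000, 0.2000, 0.4000)
After 2 rounds: (0.3400, 0.3600, 0.3000)
After 3 rounds: (0.3760, 0.3620, 0.2620)
P(in $2 after 3 rounds) = 0.3760

0.3760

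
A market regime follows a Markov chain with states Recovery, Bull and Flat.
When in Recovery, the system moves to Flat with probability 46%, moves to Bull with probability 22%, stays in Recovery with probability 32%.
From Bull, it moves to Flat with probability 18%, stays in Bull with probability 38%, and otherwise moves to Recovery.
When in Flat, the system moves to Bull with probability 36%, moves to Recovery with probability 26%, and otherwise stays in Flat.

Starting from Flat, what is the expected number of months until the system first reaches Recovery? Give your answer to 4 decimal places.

Let t(s) be the expected number of months to first reach Recovery from state s, with t(Recovery) = 0. Conditioning on the first month:
t(Bull) = 1 + 0.38·t(Bull) + 0.18·t(Flat)
t(Flat) = 1 + 0.36·t(Bull) + 0.38·t(Flat)
Solving: t(Bull) = 2.5031, t(Flat) = 3.0663.
Expected months from Flat to Recovery: 3.0663.

3.0663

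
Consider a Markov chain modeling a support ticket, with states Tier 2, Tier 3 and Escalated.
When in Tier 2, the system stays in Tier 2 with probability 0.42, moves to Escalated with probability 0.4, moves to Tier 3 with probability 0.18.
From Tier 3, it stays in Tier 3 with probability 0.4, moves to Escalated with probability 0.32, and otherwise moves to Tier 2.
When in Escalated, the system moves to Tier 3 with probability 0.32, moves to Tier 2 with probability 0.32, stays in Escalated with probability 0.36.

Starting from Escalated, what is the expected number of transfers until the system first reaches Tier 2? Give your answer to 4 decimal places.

3.2670

Let t(s) be the expected number of transfers to first reach Tier 2 from state s, with t(Tier 2) = 0. Conditioning on the first transfer:
t(Tier 3) = 1 + 0.4·t(Tier 3) + 0.32·t(Escalated)
t(Escalated) = 1 + 0.32·t(Tier 3) + 0.36·t(Escalated)
Solving: t(Tier 3) = 3.4091, t(Escalated) = 3.2670.
Expected transfers from Escalated to Tier 2: 3.2670.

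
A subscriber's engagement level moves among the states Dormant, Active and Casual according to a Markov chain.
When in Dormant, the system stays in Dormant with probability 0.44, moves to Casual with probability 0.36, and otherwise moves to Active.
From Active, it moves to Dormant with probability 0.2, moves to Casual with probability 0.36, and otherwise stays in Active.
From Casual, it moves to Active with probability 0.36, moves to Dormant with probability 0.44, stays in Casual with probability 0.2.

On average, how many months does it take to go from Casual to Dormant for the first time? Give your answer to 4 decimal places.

2.8894

Let t(s) be the expected number of months to first reach Dormant from state s, with t(Dormant) = 0. Conditioning on the first month:
t(Active) = 1 + 0.44·t(Active) + 0.36·t(Casual)
t(Casual) = 1 + 0.36·t(Active) + 0.2·t(Casual)
Solving: t(Active) = 3.6432, t(Casual) = 2.8894.
Expected months from Casual to Dormant: 2.8894.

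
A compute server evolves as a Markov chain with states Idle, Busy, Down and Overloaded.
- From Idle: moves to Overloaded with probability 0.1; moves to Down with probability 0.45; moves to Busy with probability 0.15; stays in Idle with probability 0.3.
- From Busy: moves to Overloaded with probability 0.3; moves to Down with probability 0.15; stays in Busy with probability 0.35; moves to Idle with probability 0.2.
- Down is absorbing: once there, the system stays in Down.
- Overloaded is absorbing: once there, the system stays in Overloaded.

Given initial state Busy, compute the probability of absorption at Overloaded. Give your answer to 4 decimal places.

Let h(s) be the probability of absorption at Overloaded starting from transient state s. Then h(Overloaded) = 1 and h(Down) = 0. By first-step analysis:
h(Idle) = 0.3·h(Idle) + 0.15·h(Busy) + 0.45·0 + 0.1·1
h(Busy) = 0.2·h(Idle) + 0.35·h(Busy) + 0.15·0 + 0.3·1
Solving: h(Idle) = 0.2588, h(Busy) = 0.5412.
Starting from Busy, the probability is 0.5412.

0.5412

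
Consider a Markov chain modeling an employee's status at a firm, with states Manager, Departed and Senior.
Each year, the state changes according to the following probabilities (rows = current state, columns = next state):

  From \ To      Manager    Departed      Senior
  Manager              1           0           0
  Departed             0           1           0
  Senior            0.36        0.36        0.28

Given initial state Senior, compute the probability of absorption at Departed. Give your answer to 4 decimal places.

0.5000

Let h(s) be the probability of absorption at Departed starting from transient state s. Then h(Departed) = 1 and h(Manager) = 0. By first-step analysis:
h(Senior) = 0.36·0 + 0.36·1 + 0.28·h(Senior)
Solving: h(Senior) = 0.5000.
Starting from Senior, the probability is 0.5000.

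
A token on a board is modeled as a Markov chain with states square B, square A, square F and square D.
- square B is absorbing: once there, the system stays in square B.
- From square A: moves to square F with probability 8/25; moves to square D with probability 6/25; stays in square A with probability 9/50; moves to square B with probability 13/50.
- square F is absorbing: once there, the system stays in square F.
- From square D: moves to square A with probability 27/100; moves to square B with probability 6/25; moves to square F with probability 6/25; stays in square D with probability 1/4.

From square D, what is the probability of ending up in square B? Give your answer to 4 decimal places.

Let h(s) be the probability of absorption at square B starting from transient state s. Then h(square B) = 1 and h(square F) = 0. By first-step analysis:
h(square A) = 0.26·1 + 0.18·h(square A) + 0.32·0 + 0.24·h(square D)
h(square D) = 0.24·1 + 0.27·h(square A) + 0.24·0 + 0.25·h(square D)
Solving: h(square A) = 0.4591, h(square D) = 0.4853.
Starting from square D, the probability is 0.4853.

0.4853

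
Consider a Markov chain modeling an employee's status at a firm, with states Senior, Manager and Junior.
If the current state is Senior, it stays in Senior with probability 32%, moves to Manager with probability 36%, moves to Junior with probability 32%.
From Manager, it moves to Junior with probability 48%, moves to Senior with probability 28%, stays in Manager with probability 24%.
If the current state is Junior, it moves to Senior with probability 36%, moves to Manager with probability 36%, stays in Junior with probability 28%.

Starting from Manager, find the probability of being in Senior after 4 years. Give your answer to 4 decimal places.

0.3216

Propagate the distribution vector 4 years from Manager.
After 0 years: (0.0000, 1.0000, 0.0000)
After 1 year: (0.2800, 0.2400, 0.4800)
After 2 years: (0.3296, 0.3312, 0.3392)
After 3 years: (0.3203, 0.3203, 0.3594)
After 4 years: (0.3216, 0.3216, 0.3569)
P(in Senior after 4 years) = 0.3216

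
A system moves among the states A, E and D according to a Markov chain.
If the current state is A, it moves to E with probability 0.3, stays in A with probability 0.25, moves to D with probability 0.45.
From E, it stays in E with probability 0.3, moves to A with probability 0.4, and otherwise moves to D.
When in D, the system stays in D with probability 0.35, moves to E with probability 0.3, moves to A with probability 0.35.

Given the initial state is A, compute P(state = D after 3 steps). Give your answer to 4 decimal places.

Propagate the distribution vector 3 steps from A.
After 0 steps: (1.0000, 0.0000, 0.0000)
After 1 step: (0.2500, 0.3000, 0.4500)
After 2 steps: (0.3400, 0.3000, 0.3600)
After 3 steps: (0.3310, 0.3000, 0.3690)
P(in D after 3 steps) = 0.3690

0.3690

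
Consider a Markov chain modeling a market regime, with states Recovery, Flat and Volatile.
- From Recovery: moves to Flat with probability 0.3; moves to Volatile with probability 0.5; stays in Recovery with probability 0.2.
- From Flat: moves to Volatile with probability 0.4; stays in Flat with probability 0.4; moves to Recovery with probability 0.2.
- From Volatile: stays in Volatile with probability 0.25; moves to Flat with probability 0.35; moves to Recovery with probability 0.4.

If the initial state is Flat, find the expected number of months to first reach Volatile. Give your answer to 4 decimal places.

2.3810

Let t(s) be the expected number of months to first reach Volatile from state s, with t(Volatile) = 0. Conditioning on the first month:
t(Recovery) = 1 + 0.2·t(Recovery) + 0.3·t(Flat)
t(Flat) = 1 + 0.2·t(Recovery) + 0.4·t(Flat)
Solving: t(Recovery) = 2.1429, t(Flat) = 2.3810.
Expected months from Flat to Volatile: 2.3810.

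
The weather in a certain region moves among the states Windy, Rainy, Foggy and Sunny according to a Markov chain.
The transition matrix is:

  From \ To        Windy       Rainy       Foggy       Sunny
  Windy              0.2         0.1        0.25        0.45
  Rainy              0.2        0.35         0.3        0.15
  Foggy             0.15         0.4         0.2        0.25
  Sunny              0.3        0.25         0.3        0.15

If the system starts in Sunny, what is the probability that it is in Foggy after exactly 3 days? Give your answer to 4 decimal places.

Propagate the distribution vector 3 days from Sunny.
After 0 days: (0.0000, 0.0000, 0.0000, 1.0000)
After 1 day: (0.3000, 0.2500, 0.3000, 0.1500)
After 2 days: (0.2000, 0.2750, 0.2550, 0.2700)
After 3 days: (0.2143, 0.2858, 0.2645, 0.2355)
P(in Foggy after 3 days) = 0.2645

0.2645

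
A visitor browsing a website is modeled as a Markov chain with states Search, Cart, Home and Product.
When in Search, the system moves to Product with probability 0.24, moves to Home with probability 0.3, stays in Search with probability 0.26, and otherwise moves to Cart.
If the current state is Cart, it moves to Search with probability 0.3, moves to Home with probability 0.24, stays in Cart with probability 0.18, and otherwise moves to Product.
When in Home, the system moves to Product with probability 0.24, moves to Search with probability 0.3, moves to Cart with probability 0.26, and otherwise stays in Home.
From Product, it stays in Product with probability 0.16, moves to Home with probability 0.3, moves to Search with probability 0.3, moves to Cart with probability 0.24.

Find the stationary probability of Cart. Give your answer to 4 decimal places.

0.2204

Let the stationary distribution be π with π = πP and π_1 + π_2 + π_3 + π_4 = 1.
π_1 = 0.26·π_1 + 0.3·π_2 + 0.3·π_3 + 0.3·π_4
π_2 = 0.2·π_1 + 0.18·π_2 + 0.26·π_3 + 0.24·π_4
π_3 = 0.3·π_1 + 0.24·π_2 + 0.2·π_3 + 0.3·π_4
Solving with the normalization constraint gives π = (0.2885, 0.2204, 0.2607, 0.2304).
So the stationary probability of Cart is 0.2204.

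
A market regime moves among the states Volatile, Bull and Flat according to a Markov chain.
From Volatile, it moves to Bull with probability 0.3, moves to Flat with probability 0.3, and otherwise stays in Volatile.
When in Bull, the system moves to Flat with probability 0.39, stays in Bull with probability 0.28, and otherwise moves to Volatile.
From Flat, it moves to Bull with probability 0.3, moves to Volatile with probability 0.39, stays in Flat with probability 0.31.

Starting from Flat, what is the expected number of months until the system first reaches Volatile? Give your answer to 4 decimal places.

Let t(s) be the expected number of months to first reach Volatile from state s, with t(Volatile) = 0. Conditioning on the first month:
t(Bull) = 1 + 0.28·t(Bull) + 0.39·t(Flat)
t(Flat) = 1 + 0.3·t(Bull) + 0.31·t(Flat)
Solving: t(Bull) = 2.8436, t(Flat) = 2.6856.
Expected months from Flat to Volatile: 2.6856.

2.6856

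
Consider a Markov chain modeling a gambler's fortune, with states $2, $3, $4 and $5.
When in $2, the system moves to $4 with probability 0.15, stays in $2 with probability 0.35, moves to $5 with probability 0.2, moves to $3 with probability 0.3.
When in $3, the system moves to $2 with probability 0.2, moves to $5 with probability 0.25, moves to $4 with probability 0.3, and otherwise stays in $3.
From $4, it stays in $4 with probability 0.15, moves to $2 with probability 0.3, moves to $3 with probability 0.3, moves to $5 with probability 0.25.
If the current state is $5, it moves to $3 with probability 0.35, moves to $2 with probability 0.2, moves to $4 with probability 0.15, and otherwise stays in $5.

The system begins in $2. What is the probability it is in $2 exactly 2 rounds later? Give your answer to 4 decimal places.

Propagate the distribution vector 2 rounds from $2.
After 0 rounds: (1.0000, 0.0000, 0.0000, 0.0000)
After 1 round: (0.3500, 0.3000, 0.1500, 0.2000)
After 2 rounds: (0.2675, 0.2950, 0.1950, 0.2425)
P(in $2 after 2 rounds) = 0.2675

0.2675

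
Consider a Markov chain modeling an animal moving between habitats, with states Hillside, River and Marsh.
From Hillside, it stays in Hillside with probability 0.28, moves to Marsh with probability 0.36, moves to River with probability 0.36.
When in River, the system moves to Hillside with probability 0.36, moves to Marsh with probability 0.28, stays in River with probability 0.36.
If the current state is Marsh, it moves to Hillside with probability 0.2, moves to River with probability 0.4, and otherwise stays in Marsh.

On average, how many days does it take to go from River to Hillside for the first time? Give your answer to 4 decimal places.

3.2353

Let t(s) be the expected number of days to first reach Hillside from state s, with t(Hillside) = 0. Conditioning on the first day:
t(River) = 1 + 0.36·t(River) + 0.28·t(Marsh)
t(Marsh) = 1 + 0.4·t(River) + 0.4·t(Marsh)
Solving: t(River) = 3.2353, t(Marsh) = 3.8235.
Expected days from River to Hillside: 3.2353.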